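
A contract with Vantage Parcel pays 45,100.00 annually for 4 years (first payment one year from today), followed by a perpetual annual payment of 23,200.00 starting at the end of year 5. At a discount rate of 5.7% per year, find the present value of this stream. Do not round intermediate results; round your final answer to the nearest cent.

PV of 4-year annuity: 45,100.00 × [1 − (1+0.057)^−4] / 0.057 = 157355.82373
Perpetuity value at year 4: 23,200.00 / 0.057 = 407017.54386
PV of perpetuity: 407017.54386 / (1+0.057)^4 = 326071.75427
Total PV = 157355.82373 + 326071.75427 = 483427.57800

483427.58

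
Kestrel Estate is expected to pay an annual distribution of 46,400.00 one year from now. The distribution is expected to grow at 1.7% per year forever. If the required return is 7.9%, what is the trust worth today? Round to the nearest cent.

Growing perpetuity: P = D₁ / (r − g) = 46,400.0000 / (0.079 − 0.017) = 748,387.10

748387.10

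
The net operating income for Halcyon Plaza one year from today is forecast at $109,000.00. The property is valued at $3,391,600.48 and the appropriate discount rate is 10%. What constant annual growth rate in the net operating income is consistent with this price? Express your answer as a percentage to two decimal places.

6.79%

P = D₁/(r−g) ⇒ g = r − D₁/P = 0.1 − $109,000.00/$3,391,600.48 = 0.067862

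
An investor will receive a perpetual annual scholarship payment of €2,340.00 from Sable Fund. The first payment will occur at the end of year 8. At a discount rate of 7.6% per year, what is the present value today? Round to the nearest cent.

Value at end of year 7: C / r = €2,340.00 / 0.076 = €30,789.4737
Discount to today: PV = €30,789.4737 / (1 + 0.076)^7 = €30,789.4737 / 1.669882 = €18,438.11

€18438.11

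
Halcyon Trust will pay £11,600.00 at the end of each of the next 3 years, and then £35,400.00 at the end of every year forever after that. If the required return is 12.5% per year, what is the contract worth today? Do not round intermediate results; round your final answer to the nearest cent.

£226524.01

PV of 3-year annuity: £11,600.00 × [1 − (1+0.125)^−3] / 0.125 = 27623.59396
Perpetuity value at year 3: £35,400.00 / 0.125 = 283200.00000
PV of perpetuity: 283200.00000 / (1+0.125)^3 = 198900.41152
Total PV = 27623.59396 + 198900.41152 = 226524.00549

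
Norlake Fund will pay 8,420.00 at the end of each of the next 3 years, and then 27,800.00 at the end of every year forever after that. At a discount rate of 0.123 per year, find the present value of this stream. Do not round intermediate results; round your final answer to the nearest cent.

PV of 3-year annuity: 8,420.00 × [1 − (1+0.123)^−3] / 0.123 = 20119.61807
Perpetuity value at year 3: 27,800.00 / 0.123 = 226016.26016
PV of perpetuity: 226016.26016 / (1+0.123)^3 = 159588.06748
Total PV = 20119.61807 + 159588.06748 = 179707.68555

179707.69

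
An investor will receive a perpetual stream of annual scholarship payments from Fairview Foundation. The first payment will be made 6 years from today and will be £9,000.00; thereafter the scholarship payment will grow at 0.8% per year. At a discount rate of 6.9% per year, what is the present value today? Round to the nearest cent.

Value at end of year 5: C₁ / (r − g) = £9,000.00 / (0.069 − 0.008) = £147,540.9836
Discount to today: PV = £147,540.9836 / (1 + 0.069)^5 = £147,540.9836 / 1.396010 = £105,687.63

£105687.63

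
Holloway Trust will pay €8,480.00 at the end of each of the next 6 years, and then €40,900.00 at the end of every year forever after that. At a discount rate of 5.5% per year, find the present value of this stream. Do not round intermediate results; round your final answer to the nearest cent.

PV of 6-year annuity: €8,480.00 × [1 − (1+0.055)^−6] / 0.055 = 42362.09702
Perpetuity value at year 6: €40,900.00 / 0.055 = 743636.36364
PV of perpetuity: 743636.36364 / (1+0.055)^6 = 539319.17401
Total PV = 42362.09702 + 539319.17401 = 581681.27103

€581681.27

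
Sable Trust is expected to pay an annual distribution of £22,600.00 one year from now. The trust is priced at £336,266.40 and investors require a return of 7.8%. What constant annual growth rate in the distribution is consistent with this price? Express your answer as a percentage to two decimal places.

P = D₁/(r−g) ⇒ g = r − D₁/P = 0.078 − £22,600.00/£336,266.40 = 0.010791

1.08%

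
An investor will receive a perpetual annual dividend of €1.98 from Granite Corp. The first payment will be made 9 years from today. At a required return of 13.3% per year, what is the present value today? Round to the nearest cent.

Value at end of year 8: C / r = €1.98 / 0.133 = €14.8872
Discount to today: PV = €14.8872 / (1 + 0.133)^8 = €14.8872 / 2.715434 = €5.48

€5.48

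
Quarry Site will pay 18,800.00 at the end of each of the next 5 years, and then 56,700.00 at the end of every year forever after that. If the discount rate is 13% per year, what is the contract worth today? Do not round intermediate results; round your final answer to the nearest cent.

302850.78

PV of 5-year annuity: 18,800.00 × [1 − (1+0.13)^−5] / 0.13 = 66123.94772
Perpetuity value at year 5: 56,700.00 / 0.13 = 436153.84615
PV of perpetuity: 436153.84615 / (1+0.13)^5 = 236726.83362
Total PV = 66123.94772 + 236726.83362 = 302850.78134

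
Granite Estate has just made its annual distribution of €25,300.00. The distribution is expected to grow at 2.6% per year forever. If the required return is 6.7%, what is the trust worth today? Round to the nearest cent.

D₁ = D₀ × (1 + g) = €25,300.00 × 1.026 = €25,957.8000
Growing perpetuity: P = D₁ / (r − g) = €25,957.8000 / (0.067 − 0.026) = €633,117.07

€633117.07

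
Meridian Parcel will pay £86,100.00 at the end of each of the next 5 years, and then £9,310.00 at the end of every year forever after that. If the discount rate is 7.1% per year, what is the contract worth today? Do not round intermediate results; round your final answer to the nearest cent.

PV of 5-year annuity: £86,100.00 × [1 − (1+0.071)^−5] / 0.071 = 352083.77103
Perpetuity value at year 5: £9,310.00 / 0.071 = 131126.76056
PV of perpetuity: 131126.76056 / (1+0.071)^5 = 93055.91378
Total PV = 352083.77103 + 93055.91378 = 445139.68481

£445139.68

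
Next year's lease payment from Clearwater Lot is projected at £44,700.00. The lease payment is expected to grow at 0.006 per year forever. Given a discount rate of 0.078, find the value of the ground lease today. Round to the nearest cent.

£620833.33

Growing perpetuity: P = D₁ / (r − g) = £44,700.0000 / (0.078 − 0.006) = £620,833.33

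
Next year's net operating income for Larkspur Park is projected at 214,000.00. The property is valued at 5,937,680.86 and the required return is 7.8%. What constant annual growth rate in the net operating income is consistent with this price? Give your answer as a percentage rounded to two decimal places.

P = D₁/(r−g) ⇒ g = r − D₁/P = 0.078 − 214,000.00/5,937,680.86 = 0.041959

4.20%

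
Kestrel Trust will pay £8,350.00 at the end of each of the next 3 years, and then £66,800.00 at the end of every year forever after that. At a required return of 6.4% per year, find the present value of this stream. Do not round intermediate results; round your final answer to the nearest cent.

£888661.55

PV of 3-year annuity: £8,350.00 × [1 − (1+0.064)^−3] / 0.064 = 22155.49243
Perpetuity value at year 3: £66,800.00 / 0.064 = 1043750.00000
PV of perpetuity: 1043750.00000 / (1+0.064)^3 = 866506.06054
Total PV = 22155.49243 + 866506.06054 = 888661.55297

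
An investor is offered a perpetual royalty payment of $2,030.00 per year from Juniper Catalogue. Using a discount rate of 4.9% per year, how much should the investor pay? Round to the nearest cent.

$41428.57

Level perpetuity: PV = C / r = $2,030.00 / 0.049 = $41,428.57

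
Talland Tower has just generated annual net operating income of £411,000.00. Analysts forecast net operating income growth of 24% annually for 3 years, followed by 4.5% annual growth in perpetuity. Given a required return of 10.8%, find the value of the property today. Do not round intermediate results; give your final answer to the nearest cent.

£11106529.58

D_1 = 509640.00000
D_2 = 631953.60000
D_3 = 783622.46400
Terminal value at year 3: TV = D_3×(1+g_2)/(r−g_2) = 818885.47488/0.063 = 12998182.14095
P_0 = D_1/(1+r)^1 + D_2/(1+r)^2 + D_3/(1+r)^3 + TV/(1+r)^3
    = 459963.89892 + 514761.04211 + 576086.36482 + 9555718.27353 = 11106529.57937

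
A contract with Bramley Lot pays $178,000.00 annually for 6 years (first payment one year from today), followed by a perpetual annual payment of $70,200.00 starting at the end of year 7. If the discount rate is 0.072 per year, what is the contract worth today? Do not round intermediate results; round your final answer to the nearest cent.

$1485675.74

PV of 6-year annuity: $178,000.00 × [1 − (1+0.072)^−6] / 0.072 = 843230.81393
Perpetuity value at year 6: $70,200.00 / 0.072 = 975000.00000
PV of perpetuity: 975000.00000 / (1+0.072)^6 = 642444.92619
Total PV = 843230.81393 + 642444.92619 = 1485675.74012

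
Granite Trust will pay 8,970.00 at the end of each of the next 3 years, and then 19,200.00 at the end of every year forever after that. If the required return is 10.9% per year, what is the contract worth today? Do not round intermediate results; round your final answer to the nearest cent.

151104.04

PV of 3-year annuity: 8,970.00 × [1 − (1+0.109)^−3] / 0.109 = 21958.30157
Perpetuity value at year 3: 19,200.00 / 0.109 = 176146.78899
PV of perpetuity: 176146.78899 / (1+0.109)^3 = 129145.74214
Total PV = 21958.30157 + 129145.74214 = 151104.04372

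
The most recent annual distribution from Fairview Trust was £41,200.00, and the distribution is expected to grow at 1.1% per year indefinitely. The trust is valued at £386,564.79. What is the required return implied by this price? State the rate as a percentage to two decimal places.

D₁ = £41,200.00 × 1.011 = £41,653.2000
P = D₁/(r − g) ⇒ r = D₁/P + g = £41,653.2000/£386,564.79 + 0.011 = 0.107752 + 0.011 = 0.118752

11.88%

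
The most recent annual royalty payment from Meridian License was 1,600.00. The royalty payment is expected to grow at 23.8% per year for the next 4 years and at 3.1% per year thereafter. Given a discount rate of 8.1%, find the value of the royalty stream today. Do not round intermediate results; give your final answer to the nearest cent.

65839.44

D_1 = 1980.80000
D_2 = 2452.23040
D_3 = 3035.86124
D_4 = 3758.39621
Terminal value at year 4: TV = D_4×(1+g_2)/(r−g_2) = 3874.90649/0.05 = 77498.12983
P_0 = D_1/(1+r)^1 + D_2/(1+r)^2 + D_3/(1+r)^3 + D_4/(1+r)^4 + TV/(1+r)^4
    = 1832.37743 + 2098.50440 + 2403.28256 + 2752.32545 + 56752.95073 = 65839.44057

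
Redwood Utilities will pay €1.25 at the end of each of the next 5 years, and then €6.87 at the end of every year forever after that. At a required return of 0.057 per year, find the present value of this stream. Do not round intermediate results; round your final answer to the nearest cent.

PV of 5-year annuity: €1.25 × [1 − (1+0.057)^−5] / 0.057 = 5.30871
Perpetuity value at year 5: €6.87 / 0.057 = 120.52632
PV of perpetuity: 120.52632 / (1+0.057)^5 = 91.34966
Total PV = 5.30871 + 91.34966 = 96.65837

€96.66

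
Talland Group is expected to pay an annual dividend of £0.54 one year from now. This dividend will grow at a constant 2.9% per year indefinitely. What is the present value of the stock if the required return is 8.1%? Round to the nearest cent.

£10.38

Growing perpetuity: P = D₁ / (r − g) = £0.5400 / (0.081 − 0.029) = £10.38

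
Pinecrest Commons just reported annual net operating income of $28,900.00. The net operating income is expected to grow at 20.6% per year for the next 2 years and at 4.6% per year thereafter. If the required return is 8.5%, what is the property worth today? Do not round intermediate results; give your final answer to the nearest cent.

D_1 = 34853.40000
D_2 = 42033.20040
Terminal value at year 2: TV = D_2×(1+g_2)/(r−g_2) = 43966.72762/0.039 = 1127351.99022
P_0 = D_1/(1+r)^1 + D_2/(1+r)^2 + TV/(1+r)^2
    = 32122.94931 + 35705.32430 + 957635.10817 = 1025463.38178

$1025463.38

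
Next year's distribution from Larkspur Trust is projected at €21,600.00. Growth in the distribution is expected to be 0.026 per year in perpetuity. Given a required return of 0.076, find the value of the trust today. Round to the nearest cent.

Growing perpetuity: P = D₁ / (r − g) = €21,600.0000 / (0.076 − 0.026) = €432,000.00

€432000.00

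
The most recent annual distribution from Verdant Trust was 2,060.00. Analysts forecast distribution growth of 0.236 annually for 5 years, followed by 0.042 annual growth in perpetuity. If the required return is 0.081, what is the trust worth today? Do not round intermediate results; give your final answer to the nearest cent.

D_1 = 2546.16000
D_2 = 3147.05376
D_3 = 3889.75845
D_4 = 4807.74144
D_5 = 5942.36842
Terminal value at year 5: TV = D_5×(1+g_2)/(r−g_2) = 6191.94789/0.039 = 158767.89474
P_0 = D_1/(1+r)^1 + D_2/(1+r)^2 + D_3/(1+r)^3 + D_4/(1+r)^4 + D_5/(1+r)^5 + TV/(1+r)^5
    = 2355.37465 + 2693.10182 + 3079.25426 + 3520.77545 + 4025.60450 + 107555.89446 = 123230.00514

123230.01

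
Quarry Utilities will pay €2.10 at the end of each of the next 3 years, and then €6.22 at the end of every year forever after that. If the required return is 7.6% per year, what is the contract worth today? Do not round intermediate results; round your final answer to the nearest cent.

€71.15

PV of 3-year annuity: €2.10 × [1 − (1+0.076)^−3] / 0.076 = 5.45120
Perpetuity value at year 3: €6.22 / 0.076 = 81.84211
PV of perpetuity: 81.84211 / (1+0.076)^3 = 65.69616
Total PV = 5.45120 + 65.69616 = 71.14736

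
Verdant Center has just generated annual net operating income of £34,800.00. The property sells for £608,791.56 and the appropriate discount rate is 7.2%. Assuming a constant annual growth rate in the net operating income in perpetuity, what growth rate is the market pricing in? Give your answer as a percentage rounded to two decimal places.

1.40%

P = D₀(1+g)/(r−g) ⇒ P(r−g) = D₀(1+g) ⇒ g(P+D₀) = P·r − D₀
g = (P·r − D₀)/(P + D₀) = (£608,791.56×0.072 − £34,800.00) / (£608,791.56 + £34,800.00) = 0.014035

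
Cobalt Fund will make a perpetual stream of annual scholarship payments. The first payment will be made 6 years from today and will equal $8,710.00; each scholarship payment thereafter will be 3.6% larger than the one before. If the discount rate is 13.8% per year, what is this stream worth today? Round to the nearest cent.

Value at end of year 5: C₁ / (r − g) = $8,710.00 / (0.138 − 0.036) = $85,392.1569
Discount to today: PV = $85,392.1569 / (1 + 0.138)^5 = $85,392.1569 / 1.908584 = $44,741.10

$44741.10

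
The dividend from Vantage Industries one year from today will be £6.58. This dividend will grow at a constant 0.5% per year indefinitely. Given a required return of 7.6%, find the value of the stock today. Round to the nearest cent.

£92.68

Growing perpetuity: P = D₁ / (r − g) = £6.5800 / (0.076 − 0.005) = £92.68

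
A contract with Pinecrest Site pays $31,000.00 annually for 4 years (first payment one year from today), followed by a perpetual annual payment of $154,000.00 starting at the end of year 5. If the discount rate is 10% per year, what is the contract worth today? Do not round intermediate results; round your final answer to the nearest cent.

$1150106.55

PV of 4-year annuity: $31,000.00 × [1 − (1+0.1)^−4] / 0.1 = 98265.82884
Perpetuity value at year 4: $154,000.00 / 0.1 = 1540000.00000
PV of perpetuity: 1540000.00000 / (1+0.1)^4 = 1051840.72126
Total PV = 98265.82884 + 1051840.72126 = 1150106.55010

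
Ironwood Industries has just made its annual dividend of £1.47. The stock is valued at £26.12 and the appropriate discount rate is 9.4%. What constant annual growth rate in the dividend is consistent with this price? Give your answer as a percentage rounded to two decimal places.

3.57%

P = D₀(1+g)/(r−g) ⇒ P(r−g) = D₀(1+g) ⇒ g(P+D₀) = P·r − D₀
g = (P·r − D₀)/(P + D₀) = (£26.12×0.094 − £1.47) / (£26.12 + £1.47) = 0.035711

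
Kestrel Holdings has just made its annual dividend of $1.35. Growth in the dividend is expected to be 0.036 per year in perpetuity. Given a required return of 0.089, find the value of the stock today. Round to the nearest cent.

D₁ = D₀ × (1 + g) = $1.35 × 1.036 = $1.3986
Growing perpetuity: P = D₁ / (r − g) = $1.3986 / (0.089 − 0.036) = $26.39

$26.39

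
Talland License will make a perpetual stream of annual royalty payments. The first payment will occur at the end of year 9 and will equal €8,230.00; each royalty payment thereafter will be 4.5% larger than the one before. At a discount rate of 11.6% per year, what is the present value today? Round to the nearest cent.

Value at end of year 8: C₁ / (r − g) = €8,230.00 / (0.116 − 0.045) = €115,915.4930
Discount to today: PV = €115,915.4930 / (1 + 0.116)^8 = €115,915.4930 / 2.406099 = €48,175.69

€48175.69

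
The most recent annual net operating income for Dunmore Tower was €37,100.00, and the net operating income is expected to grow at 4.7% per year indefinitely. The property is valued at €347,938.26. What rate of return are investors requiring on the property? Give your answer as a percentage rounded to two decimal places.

15.86%

D₁ = €37,100.00 × 1.047 = €38,843.7000
P = D₁/(r − g) ⇒ r = D₁/P + g = €38,843.7000/€347,938.26 + 0.047 = 0.111640 + 0.047 = 0.158640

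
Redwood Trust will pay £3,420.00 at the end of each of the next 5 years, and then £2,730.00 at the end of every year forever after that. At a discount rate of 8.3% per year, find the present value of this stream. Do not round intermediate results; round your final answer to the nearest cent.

£35624.89

PV of 5-year annuity: £3,420.00 × [1 − (1+0.083)^−5] / 0.083 = 13547.77719
Perpetuity value at year 5: £2,730.00 / 0.083 = 32891.56627
PV of perpetuity: 32891.56627 / (1+0.083)^5 = 22077.11254
Total PV = 13547.77719 + 22077.11254 = 35624.88973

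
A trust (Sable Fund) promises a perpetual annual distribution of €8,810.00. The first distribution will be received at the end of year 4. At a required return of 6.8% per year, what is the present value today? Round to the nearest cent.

Value at end of year 3: C / r = €8,810.00 / 0.068 = €129,558.8235
Discount to today: PV = €129,558.8235 / (1 + 0.068)^3 = €129,558.8235 / 1.218186 = €106,353.86

€106353.86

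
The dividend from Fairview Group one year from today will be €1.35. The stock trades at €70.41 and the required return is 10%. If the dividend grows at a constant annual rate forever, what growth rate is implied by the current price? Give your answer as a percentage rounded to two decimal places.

P = D₁/(r−g) ⇒ g = r − D₁/P = 0.1 − €1.35/€70.41 = 0.080827

8.08%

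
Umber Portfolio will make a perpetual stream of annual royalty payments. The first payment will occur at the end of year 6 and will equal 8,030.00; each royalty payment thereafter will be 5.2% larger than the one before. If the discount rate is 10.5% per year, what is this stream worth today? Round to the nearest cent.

91966.21

Value at end of year 5: C₁ / (r − g) = 8,030.00 / (0.105 − 0.052) = 151,509.4340
Discount to today: PV = 151,509.4340 / (1 + 0.105)^5 = 151,509.4340 / 1.647447 = 91,966.21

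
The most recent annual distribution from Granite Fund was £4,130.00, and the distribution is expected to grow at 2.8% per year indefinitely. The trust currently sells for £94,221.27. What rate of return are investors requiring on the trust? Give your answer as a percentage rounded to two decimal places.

7.31%

D₁ = £4,130.00 × 1.028 = £4,245.6400
P = D₁/(r − g) ⇒ r = D₁/P + g = £4,245.6400/£94,221.27 + 0.028 = 0.045060 + 0.028 = 0.073060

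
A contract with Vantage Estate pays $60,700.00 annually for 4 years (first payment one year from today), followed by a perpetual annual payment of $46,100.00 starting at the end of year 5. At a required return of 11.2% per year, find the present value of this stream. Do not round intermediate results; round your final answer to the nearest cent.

PV of 4-year annuity: $60,700.00 × [1 − (1+0.112)^−4] / 0.112 = 187517.11062
Perpetuity value at year 4: $46,100.00 / 0.112 = 411607.14286
PV of perpetuity: 411607.14286 / (1+0.112)^4 = 269192.99459
Total PV = 187517.11062 + 269192.99459 = 456710.10521

$456710.11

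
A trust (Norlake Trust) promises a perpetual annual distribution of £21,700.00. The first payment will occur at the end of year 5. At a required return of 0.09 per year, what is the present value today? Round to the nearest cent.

£170809.19

Value at end of year 4: C / r = £21,700.00 / 0.09 = £241,111.1111
Discount to today: PV = £241,111.1111 / (1 + 0.09)^4 = £241,111.1111 / 1.411582 = £170,809.19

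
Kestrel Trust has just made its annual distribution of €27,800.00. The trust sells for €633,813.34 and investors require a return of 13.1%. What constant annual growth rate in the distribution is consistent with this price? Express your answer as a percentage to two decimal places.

P = D₀(1+g)/(r−g) ⇒ P(r−g) = D₀(1+g) ⇒ g(P+D₀) = P·r − D₀
g = (P·r − D₀)/(P + D₀) = (€633,813.34×0.131 − €27,800.00) / (€633,813.34 + €27,800.00) = 0.083477

8.35%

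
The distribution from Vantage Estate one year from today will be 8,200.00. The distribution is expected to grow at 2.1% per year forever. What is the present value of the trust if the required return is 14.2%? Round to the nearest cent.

Growing perpetuity: P = D₁ / (r − g) = 8,200.0000 / (0.142 − 0.021) = 67,768.60

67768.60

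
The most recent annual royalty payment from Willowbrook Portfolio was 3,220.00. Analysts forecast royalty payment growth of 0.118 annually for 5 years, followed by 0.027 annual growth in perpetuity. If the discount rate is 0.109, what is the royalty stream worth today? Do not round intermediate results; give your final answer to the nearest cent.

D_1 = 3599.96000
D_2 = 4024.75528
D_3 = 4499.67640
D_4 = 5030.63822
D_5 = 5624.25353
Terminal value at year 5: TV = D_5×(1+g_2)/(r−g_2) = 5776.10837/0.082 = 70440.34602
P_0 = D_1/(1+r)^1 + D_2/(1+r)^2 + D_3/(1+r)^3 + D_4/(1+r)^4 + D_5/(1+r)^5 + TV/(1+r)^5
    = 3246.13165 + 3272.47537 + 3299.03288 + 3325.80591 + 3352.79622 + 41991.72832 = 58487.97035

58487.97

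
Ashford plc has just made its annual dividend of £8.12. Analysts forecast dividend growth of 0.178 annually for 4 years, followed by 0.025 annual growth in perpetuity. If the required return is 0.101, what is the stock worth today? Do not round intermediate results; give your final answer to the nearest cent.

£182.09

D_1 = 9.56536
D_2 = 11.26799
D_3 = 13.27370
D_4 = 15.63642
Terminal value at year 4: TV = D_4×(1+g_2)/(r−g_2) = 16.02733/0.076 = 210.88586
P_0 = D_1/(1+r)^1 + D_2/(1+r)^2 + D_3/(1+r)^3 + D_4/(1+r)^4 + TV/(1+r)^4
    = 8.68788 + 9.29548 + 9.94558 + 10.64113 + 143.51530 = 182.08537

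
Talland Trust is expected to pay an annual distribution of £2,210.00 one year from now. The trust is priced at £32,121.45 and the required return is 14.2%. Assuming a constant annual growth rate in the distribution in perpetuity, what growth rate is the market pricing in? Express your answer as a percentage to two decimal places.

7.32%

P = D₁/(r−g) ⇒ g = r − D₁/P = 0.142 − £2,210.00/£32,121.45 = 0.073199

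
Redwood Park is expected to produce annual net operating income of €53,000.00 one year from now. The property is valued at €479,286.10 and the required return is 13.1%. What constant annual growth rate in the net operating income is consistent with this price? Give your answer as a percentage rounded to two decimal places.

2.04%

P = D₁/(r−g) ⇒ g = r − D₁/P = 0.131 − €53,000.00/€479,286.10 = 0.020419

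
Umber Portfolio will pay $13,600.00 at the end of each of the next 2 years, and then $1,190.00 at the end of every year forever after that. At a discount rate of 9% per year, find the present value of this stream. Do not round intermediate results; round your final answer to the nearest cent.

PV of 2-year annuity: $13,600.00 × [1 − (1+0.09)^−2] / 0.09 = 23923.91213
Perpetuity value at year 2: $1,190.00 / 0.09 = 13222.22222
PV of perpetuity: 13222.22222 / (1+0.09)^2 = 11128.87991
Total PV = 23923.91213 + 11128.87991 = 35052.79204

$35052.79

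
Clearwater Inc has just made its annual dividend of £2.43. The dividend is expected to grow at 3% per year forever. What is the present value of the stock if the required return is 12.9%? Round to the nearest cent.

£25.28

D₁ = D₀ × (1 + g) = £2.43 × 1.03 = £2.5029
Growing perpetuity: P = D₁ / (r − g) = £2.5029 / (0.129 − 0.03) = £25.28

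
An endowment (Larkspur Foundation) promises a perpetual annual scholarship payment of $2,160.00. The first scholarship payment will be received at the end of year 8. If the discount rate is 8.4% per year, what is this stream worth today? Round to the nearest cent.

Value at end of year 7: C / r = $2,160.00 / 0.084 = $25,714.2857
Discount to today: PV = $25,714.2857 / (1 + 0.084)^7 = $25,714.2857 / 1.758754 = $14,620.74

$14620.74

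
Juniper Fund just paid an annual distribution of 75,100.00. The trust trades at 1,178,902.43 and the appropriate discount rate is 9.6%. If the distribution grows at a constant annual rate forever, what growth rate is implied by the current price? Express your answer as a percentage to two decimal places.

3.04%

P = D₀(1+g)/(r−g) ⇒ P(r−g) = D₀(1+g) ⇒ g(P+D₀) = P·r − D₀
g = (P·r − D₀)/(P + D₀) = (1,178,902.43×0.096 − 75,100.00) / (1,178,902.43 + 75,100.00) = 0.030362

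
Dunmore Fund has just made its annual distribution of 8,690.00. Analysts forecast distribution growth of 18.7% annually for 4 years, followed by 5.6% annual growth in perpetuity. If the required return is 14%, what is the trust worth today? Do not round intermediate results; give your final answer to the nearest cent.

166900.26

D_1 = 10315.03000
D_2 = 12243.94061
D_3 = 14533.55750
D_4 = 17251.33276
Terminal value at year 4: TV = D_4×(1+g_2)/(r−g_2) = 18217.40739/0.084 = 216873.89752
P_0 = D_1/(1+r)^1 + D_2/(1+r)^2 + D_3/(1+r)^3 + D_4/(1+r)^4 + TV/(1+r)^4
    = 9048.27193 + 9421.31472 + 9809.73734 + 10214.17388 + 128406.75740 = 166900.25528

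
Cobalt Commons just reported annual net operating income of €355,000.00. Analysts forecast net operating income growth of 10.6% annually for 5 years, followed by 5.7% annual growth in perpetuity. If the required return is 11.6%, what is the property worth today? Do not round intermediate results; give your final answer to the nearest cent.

D_1 = 392630.00000
D_2 = 434248.78000
D_3 = 480279.15068
D_4 = 531188.74065
D_5 = 587494.74716
Terminal value at year 5: TV = D_5×(1+g_2)/(r−g_2) = 620981.94775/0.059 = 10525117.75846
P_0 = D_1/(1+r)^1 + D_2/(1+r)^2 + D_3/(1+r)^3 + D_4/(1+r)^4 + D_5/(1+r)^5 + TV/(1+r)^5
    = 351818.99642 + 348666.49645 + 345542.24469 + 342445.98801 + 339377.47558 + 6080033.75738 = 7807884.95852

€7807884.96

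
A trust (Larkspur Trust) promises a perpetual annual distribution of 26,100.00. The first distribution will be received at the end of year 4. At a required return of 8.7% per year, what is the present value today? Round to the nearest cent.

Value at end of year 3: C / r = 26,100.00 / 0.087 = 300,000.0000
Discount to today: PV = 300,000.0000 / (1 + 0.087)^3 = 300,000.0000 / 1.284366 = 233,578.37

233578.37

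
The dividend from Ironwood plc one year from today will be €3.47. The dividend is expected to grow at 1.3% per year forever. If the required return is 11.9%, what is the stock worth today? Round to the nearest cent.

Growing perpetuity: P = D₁ / (r − g) = €3.4700 / (0.119 − 0.013) = €32.74

€32.74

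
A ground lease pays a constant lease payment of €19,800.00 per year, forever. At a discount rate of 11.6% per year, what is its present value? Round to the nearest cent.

€170689.66

Level perpetuity: PV = C / r = €19,800.00 / 0.116 = €170,689.66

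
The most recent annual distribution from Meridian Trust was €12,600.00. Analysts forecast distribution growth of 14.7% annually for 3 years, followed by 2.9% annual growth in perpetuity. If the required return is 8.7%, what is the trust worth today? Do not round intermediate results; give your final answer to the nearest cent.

€304767.83

D_1 = 14452.20000
D_2 = 16576.67340
D_3 = 19013.44439
Terminal value at year 3: TV = D_3×(1+g_2)/(r−g_2) = 19564.83428/0.058 = 337324.72892
P_0 = D_1/(1+r)^1 + D_2/(1+r)^2 + D_3/(1+r)^3 + TV/(1+r)^3
    = 13295.49218 + 14029.37399 + 14803.76446 + 262639.20055 = 304767.83118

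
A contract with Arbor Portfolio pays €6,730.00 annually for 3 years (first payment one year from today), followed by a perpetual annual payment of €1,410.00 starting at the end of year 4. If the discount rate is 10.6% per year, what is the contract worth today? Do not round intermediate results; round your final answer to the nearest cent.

€26393.43

PV of 3-year annuity: €6,730.00 × [1 − (1+0.106)^−3] / 0.106 = 16561.29394
Perpetuity value at year 3: €1,410.00 / 0.106 = 13301.88679
PV of perpetuity: 13301.88679 / (1+0.106)^3 = 9832.13576
Total PV = 16561.29394 + 9832.13576 = 26393.42970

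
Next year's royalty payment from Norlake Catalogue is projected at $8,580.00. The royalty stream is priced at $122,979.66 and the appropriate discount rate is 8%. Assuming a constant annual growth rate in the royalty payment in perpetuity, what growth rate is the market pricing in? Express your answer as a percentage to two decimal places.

P = D₁/(r−g) ⇒ g = r − D₁/P = 0.08 − $8,580.00/$122,979.66 = 0.010232

1.02%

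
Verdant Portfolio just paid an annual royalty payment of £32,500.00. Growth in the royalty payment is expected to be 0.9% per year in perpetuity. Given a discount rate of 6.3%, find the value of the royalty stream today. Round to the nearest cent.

£607268.52

D₁ = D₀ × (1 + g) = £32,500.00 × 1.009 = £32,792.5000
Growing perpetuity: P = D₁ / (r − g) = £32,792.5000 / (0.063 − 0.009) = £607,268.52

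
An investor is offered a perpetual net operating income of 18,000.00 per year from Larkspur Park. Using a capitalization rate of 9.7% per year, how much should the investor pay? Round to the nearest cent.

185567.01

Level perpetuity: PV = C / r = 18,000.00 / 0.097 = 185,567.01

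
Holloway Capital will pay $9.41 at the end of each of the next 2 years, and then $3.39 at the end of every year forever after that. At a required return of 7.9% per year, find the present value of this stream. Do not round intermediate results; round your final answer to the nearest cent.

PV of 2-year annuity: $9.41 × [1 − (1+0.079)^−2] / 0.079 = 16.80356
Perpetuity value at year 2: $3.39 / 0.079 = 42.91139
PV of perpetuity: 42.91139 / (1+0.079)^2 = 36.85783
Total PV = 16.80356 + 36.85783 = 53.66138

$53.66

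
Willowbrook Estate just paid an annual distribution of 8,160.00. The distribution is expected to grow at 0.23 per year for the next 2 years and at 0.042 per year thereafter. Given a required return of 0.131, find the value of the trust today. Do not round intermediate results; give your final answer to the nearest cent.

D_1 = 10036.80000
D_2 = 12345.26400
Terminal value at year 2: TV = D_2×(1+g_2)/(r−g_2) = 12863.76509/0.089 = 144536.68638
P_0 = D_1/(1+r)^1 + D_2/(1+r)^2 + TV/(1+r)^2
    = 8874.27056 + 9651.06347 + 112993.34985 = 131518.68387

131518.68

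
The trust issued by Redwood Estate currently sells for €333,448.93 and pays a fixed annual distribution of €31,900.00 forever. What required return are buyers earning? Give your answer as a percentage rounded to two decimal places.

P = C/r ⇒ r = C/P = €31,900.00/€333,448.93 = 0.095667

9.57%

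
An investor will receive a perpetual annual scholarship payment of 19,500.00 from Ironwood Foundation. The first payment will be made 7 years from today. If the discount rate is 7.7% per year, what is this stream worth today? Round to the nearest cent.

Value at end of year 6: C / r = 19,500.00 / 0.077 = 253,246.7532
Discount to today: PV = 253,246.7532 / (1 + 0.077)^6 = 253,246.7532 / 1.560609 = 162,274.27

162274.27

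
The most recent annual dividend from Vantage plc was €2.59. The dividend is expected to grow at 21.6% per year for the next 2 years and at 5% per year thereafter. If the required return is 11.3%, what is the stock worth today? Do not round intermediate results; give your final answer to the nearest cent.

€57.45

D_1 = 3.14944
D_2 = 3.82972
Terminal value at year 2: TV = D_2×(1+g_2)/(r−g_2) = 4.02120/0.063 = 63.82865
P_0 = D_1/(1+r)^1 + D_2/(1+r)^2 + TV/(1+r)^2
    = 2.82969 + 3.09155 + 51.52587 = 57.44711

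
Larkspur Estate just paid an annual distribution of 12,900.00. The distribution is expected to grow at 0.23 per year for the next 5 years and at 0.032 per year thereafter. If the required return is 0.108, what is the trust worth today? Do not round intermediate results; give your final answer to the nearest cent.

384516.81

D_1 = 15867.00000
D_2 = 19516.41000
D_3 = 24005.18430
D_4 = 29526.37669
D_5 = 36317.44333
Terminal value at year 5: TV = D_5×(1+g_2)/(r−g_2) = 37479.60151/0.076 = 493152.65150
P_0 = D_1/(1+r)^1 + D_2/(1+r)^2 + D_3/(1+r)^3 + D_4/(1+r)^4 + D_5/(1+r)^5 + TV/(1+r)^5
    = 14320.39711 + 15897.19174 + 17647.60455 + 19590.75234 + 21747.85684 + 295313.00343 = 384516.80601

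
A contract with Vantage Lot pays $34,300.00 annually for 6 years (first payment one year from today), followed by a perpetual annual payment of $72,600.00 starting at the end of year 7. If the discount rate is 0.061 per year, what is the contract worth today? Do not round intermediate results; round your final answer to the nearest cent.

PV of 6-year annuity: $34,300.00 × [1 − (1+0.061)^−6] / 0.061 = 168135.59715
Perpetuity value at year 6: $72,600.00 / 0.061 = 1190163.93443
PV of perpetuity: 1190163.93443 / (1+0.061)^6 = 834285.09031
Total PV = 168135.59715 + 834285.09031 = 1002420.68746

$1002420.69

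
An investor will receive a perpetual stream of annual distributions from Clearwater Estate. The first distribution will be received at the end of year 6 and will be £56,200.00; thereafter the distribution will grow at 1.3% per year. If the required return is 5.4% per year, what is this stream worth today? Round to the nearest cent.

Value at end of year 5: C₁ / (r − g) = £56,200.00 / (0.054 − 0.013) = £1,370,731.7073
Discount to today: PV = £1,370,731.7073 / (1 + 0.054)^5 = £1,370,731.7073 / 1.300778 = £1,053,778.67

£1053778.67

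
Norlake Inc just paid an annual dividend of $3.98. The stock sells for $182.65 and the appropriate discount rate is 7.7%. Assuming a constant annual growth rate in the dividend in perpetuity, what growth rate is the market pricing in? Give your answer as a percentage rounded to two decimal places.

5.40%

P = D₀(1+g)/(r−g) ⇒ P(r−g) = D₀(1+g) ⇒ g(P+D₀) = P·r − D₀
g = (P·r − D₀)/(P + D₀) = ($182.65×0.077 − $3.98) / ($182.65 + $3.98) = 0.054032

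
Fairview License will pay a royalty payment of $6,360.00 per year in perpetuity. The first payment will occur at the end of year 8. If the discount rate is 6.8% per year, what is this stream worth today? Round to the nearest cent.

$59013.24

Value at end of year 7: C / r = $6,360.00 / 0.068 = $93,529.4118
Discount to today: PV = $93,529.4118 / (1 + 0.068)^7 = $93,529.4118 / 1.584889 = $59,013.24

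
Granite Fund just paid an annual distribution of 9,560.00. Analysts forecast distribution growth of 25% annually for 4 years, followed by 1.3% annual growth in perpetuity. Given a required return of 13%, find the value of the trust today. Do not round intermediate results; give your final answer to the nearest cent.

D_1 = 11950.00000
D_2 = 14937.50000
D_3 = 18671.87500
D_4 = 23339.84375
Terminal value at year 4: TV = D_4×(1+g_2)/(r−g_2) = 23643.26172/0.117 = 202079.15999
P_0 = D_1/(1+r)^1 + D_2/(1+r)^2 + D_3/(1+r)^3 + D_4/(1+r)^4 + TV/(1+r)^4
    = 10575.22124 + 11698.25358 + 12940.54600 + 14314.76327 + 123938.93330 = 173467.71739

173467.72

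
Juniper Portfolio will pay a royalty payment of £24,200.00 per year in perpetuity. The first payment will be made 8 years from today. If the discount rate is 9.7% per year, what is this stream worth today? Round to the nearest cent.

Value at end of year 7: C / r = £24,200.00 / 0.097 = £249,484.5361
Discount to today: PV = £249,484.5361 / (1 + 0.097)^7 = £249,484.5361 / 1.911817 = £130,496.01

£130496.01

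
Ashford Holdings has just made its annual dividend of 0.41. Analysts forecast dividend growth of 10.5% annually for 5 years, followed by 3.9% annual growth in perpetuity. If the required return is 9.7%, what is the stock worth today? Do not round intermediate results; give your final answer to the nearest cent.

D_1 = 0.45305
D_2 = 0.50062
D_3 = 0.55319
D_4 = 0.61127
D_5 = 0.67545
Terminal value at year 5: TV = D_5×(1+g_2)/(r−g_2) = 0.70180/0.058 = 12.09993
P_0 = D_1/(1+r)^1 + D_2/(1+r)^2 + D_3/(1+r)^3 + D_4/(1+r)^4 + D_5/(1+r)^5 + TV/(1+r)^5
    = 0.41299 + 0.41600 + 0.41904 + 0.42209 + 0.42517 + 7.61640 = 9.71169

9.71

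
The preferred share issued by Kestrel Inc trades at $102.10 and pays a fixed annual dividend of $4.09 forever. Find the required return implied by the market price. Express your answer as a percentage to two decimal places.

4.01%

P = C/r ⇒ r = C/P = $4.09/$102.10 = 0.040059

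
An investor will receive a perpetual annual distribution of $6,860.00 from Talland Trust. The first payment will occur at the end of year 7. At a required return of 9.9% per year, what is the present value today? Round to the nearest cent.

Value at end of year 6: C / r = $6,860.00 / 0.099 = $69,292.9293
Discount to today: PV = $69,292.9293 / (1 + 0.099)^6 = $69,292.9293 / 1.761920 = $39,328.08

$39328.08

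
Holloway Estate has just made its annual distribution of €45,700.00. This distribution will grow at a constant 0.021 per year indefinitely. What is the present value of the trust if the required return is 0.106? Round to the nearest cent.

€548937.65

D₁ = D₀ × (1 + g) = €45,700.00 × 1.021 = €46,659.7000
Growing perpetuity: P = D₁ / (r − g) = €46,659.7000 / (0.106 − 0.021) = €548,937.65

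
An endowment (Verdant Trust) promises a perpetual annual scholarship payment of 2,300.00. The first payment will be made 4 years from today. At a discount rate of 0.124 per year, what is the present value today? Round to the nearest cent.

13061.93

Value at end of year 3: C / r = 2,300.00 / 0.124 = 18,548.3871
Discount to today: PV = 18,548.3871 / (1 + 0.124)^3 = 18,548.3871 / 1.420035 = 13,061.93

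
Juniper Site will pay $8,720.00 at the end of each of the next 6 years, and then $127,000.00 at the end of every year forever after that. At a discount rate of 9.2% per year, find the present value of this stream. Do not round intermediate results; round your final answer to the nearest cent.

$852989.38

PV of 6-year annuity: $8,720.00 × [1 − (1+0.092)^−6] / 0.092 = 38885.05171
Perpetuity value at year 6: $127,000.00 / 0.092 = 1380434.78261
PV of perpetuity: 1380434.78261 / (1+0.092)^6 = 814104.32767
Total PV = 38885.05171 + 814104.32767 = 852989.37938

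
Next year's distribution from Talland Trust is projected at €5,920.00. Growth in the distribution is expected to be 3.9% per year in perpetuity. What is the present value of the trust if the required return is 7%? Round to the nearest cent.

Growing perpetuity: P = D₁ / (r − g) = €5,920.0000 / (0.07 − 0.039) = €190,967.74

€190967.74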